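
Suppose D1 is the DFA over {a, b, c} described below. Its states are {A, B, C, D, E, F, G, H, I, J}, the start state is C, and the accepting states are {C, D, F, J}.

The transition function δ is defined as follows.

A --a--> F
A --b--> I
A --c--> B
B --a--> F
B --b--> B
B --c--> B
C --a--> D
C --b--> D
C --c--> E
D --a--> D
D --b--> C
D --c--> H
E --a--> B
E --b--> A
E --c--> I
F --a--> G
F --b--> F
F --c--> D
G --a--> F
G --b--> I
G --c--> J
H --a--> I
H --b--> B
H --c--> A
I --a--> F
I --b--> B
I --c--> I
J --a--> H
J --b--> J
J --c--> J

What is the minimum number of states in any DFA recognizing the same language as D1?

6

Every state is reachable, so we keep all 10.
P0 = {C,D,F,J} | {A,B,E,G,H,I}.
On input a, block {C,D,F,J} splits into {C,D} and {F,J}.
Refine {A,B,E,G,H,I} on symbol a: members go to different blocks, giving {A,B,G,I} and {E,H}.
On input c, block {A,B,G,I} splits into {A,B,I} and {G}.
Refine {F,J} on symbol a: members go to different blocks, giving {F} and {J}.
No further refinement is possible. Final partition (6 blocks): {C,D} | {A,B,I} | {F} | {E,H} | {G} | {J}.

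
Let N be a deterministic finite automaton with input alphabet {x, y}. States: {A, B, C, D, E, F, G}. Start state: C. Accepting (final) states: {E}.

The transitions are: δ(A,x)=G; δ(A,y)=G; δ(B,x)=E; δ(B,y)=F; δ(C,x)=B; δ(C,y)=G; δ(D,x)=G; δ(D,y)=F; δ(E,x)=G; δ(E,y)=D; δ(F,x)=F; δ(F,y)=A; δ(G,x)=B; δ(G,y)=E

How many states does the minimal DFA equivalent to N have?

7

Every state is reachable, so we keep all 7.
Initial partition by acceptance: {E} | {A,B,C,D,F,G}.
Refine {A,B,C,D,F,G} on symbol x: members go to different blocks, giving {A,C,D,F,G} and {B}.
On input x, block {A,C,D,F,G} splits into {A,D,F} and {C,G}.
On input x, block {A,D,F} splits into {A,D} and {F}.
Refine {A,D} on symbol y: members go to different blocks, giving {A} and {D}.
On input y, block {C,G} splits into {C} and {G}.
The partition is now stable with 7 blocks: {E} | {A} | {B} | {C} | {F} | {D} | {G}.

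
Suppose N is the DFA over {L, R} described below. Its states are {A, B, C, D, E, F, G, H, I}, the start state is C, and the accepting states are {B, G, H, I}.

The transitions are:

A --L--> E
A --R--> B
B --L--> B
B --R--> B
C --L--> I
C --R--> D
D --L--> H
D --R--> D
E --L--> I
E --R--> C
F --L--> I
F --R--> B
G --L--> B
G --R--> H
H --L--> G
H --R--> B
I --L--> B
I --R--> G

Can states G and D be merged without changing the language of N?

No

Reachable states from the start: {B,C,D,G,H,I}. Unreachable: {A,E,F} — drop them.
Initial partition by acceptance: {B,G,H,I} | {C,D}.
No further refinement is possible. Final partition (2 blocks): {B,G,H,I} | {C,D}.
G and D end up in different blocks, so they are distinguishable. For instance, the string 'ε' is accepted from only G.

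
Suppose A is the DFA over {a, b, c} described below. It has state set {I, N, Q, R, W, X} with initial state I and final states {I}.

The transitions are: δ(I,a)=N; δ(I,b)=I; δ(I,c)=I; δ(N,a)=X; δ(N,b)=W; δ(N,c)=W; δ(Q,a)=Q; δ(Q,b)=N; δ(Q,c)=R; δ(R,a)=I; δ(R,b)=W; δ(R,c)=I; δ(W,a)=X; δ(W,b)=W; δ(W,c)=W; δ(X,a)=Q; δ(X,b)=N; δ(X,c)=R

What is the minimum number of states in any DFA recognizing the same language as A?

4

All states are reachable from the start state.
Initial partition by acceptance: {I} | {N,Q,R,W,X}.
On input a, block {N,Q,R,W,X} splits into {N,Q,W,X} and {R}.
Split {N,Q,W,X} by δ(·,c) → {Q,X} and {N,W}.
No further refinement is possible. Final partition (4 blocks): {I} | {Q,X} | {R} | {N,W}.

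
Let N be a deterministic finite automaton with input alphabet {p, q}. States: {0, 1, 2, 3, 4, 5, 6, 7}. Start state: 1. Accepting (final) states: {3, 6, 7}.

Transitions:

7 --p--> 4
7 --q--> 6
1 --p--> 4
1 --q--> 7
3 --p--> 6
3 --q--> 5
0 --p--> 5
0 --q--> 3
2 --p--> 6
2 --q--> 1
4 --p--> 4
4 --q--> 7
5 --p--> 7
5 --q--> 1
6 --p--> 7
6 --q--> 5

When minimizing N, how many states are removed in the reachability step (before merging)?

No path from 1 leads to 0, 2, 3; the other 5 states are all reachable.

3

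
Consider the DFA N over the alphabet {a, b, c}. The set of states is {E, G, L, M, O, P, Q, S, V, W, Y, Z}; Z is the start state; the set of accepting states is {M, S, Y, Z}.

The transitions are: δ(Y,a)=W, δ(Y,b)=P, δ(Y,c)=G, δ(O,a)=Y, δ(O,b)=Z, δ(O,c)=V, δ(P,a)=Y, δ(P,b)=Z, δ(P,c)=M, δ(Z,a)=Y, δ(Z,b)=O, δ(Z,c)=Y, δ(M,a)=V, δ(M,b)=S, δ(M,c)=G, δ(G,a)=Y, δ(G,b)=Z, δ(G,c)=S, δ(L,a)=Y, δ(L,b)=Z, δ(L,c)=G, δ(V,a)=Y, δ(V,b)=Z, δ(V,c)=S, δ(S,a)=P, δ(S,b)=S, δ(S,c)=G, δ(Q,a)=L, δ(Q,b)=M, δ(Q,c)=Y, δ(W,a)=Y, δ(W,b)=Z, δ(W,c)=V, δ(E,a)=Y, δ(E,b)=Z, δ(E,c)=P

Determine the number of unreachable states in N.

3

No path from Z leads to E, L, Q; the other 9 states are all reachable.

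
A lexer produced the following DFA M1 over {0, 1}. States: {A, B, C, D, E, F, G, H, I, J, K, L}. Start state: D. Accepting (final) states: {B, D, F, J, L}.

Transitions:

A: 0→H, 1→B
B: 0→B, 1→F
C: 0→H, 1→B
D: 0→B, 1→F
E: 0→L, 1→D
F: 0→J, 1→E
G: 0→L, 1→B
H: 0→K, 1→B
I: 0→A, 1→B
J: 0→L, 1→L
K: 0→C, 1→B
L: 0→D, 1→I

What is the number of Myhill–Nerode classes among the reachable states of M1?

Reachable states from the start: {A,B,C,D,E,F,H,I,J,K,L}. Unreachable: {G} — drop them.
P0 = {B,D,F,J,L} | {A,C,E,H,I,K}.
Split {B,D,F,J,L} by δ(·,1) → {B,D,J} and {F,L}.
Split {B,D,J} by δ(·,0) → {B,D} and {J}.
Refine {A,C,E,H,I,K} on symbol 0: members go to different blocks, giving {A,C,H,I,K} and {E}.
Split {F,L} by δ(·,0) → {F} and {L}.
Stable partition: {B,D} | {A,C,H,I,K} | {F} | {J} | {E} | {L} — 6 equivalence classes.

6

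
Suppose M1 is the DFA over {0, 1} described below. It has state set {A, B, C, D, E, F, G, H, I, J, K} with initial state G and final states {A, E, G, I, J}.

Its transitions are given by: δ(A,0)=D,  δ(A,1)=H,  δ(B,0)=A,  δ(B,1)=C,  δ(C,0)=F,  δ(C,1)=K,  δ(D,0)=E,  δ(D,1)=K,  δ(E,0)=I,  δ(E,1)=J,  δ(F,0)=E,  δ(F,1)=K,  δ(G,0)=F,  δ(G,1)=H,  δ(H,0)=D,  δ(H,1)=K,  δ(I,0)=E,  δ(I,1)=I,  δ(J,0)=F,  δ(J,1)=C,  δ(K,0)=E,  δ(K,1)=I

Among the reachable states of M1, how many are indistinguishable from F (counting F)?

2

First remove the unreachable states {A,B}; 9 states remain.
Initial partition by acceptance: {E,G,I,J} | {C,D,F,H,K}.
Split {E,G,I,J} by δ(·,0) → {E,I} and {G,J}.
Refine {E,I} on symbol 1: members go to different blocks, giving {E} and {I}.
Split {C,D,F,H,K} by δ(·,0) → {D,F,K} and {C,H}.
On input 1, block {D,F,K} splits into {D,F} and {K}.
Stable partition: {E} | {D,F} | {G,J} | {I} | {C,H} | {K} — 6 equivalence classes.
The equivalence class containing F is {D,F}, of size 2.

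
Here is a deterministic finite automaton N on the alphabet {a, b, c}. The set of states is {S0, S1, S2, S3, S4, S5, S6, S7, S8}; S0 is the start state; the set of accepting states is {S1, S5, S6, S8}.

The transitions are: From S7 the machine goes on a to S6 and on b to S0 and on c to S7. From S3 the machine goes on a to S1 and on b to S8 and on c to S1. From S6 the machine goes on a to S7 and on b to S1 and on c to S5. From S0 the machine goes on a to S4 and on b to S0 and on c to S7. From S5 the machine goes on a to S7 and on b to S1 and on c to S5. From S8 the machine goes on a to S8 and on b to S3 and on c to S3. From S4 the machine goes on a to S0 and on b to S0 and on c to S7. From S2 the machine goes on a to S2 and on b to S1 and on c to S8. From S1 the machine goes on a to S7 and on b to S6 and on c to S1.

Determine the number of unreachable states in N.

BFS from S0 reaches {S0, S1, S4, S5, S6, S7}; the 3 state(s) S2, S3, S8 are never visited.

3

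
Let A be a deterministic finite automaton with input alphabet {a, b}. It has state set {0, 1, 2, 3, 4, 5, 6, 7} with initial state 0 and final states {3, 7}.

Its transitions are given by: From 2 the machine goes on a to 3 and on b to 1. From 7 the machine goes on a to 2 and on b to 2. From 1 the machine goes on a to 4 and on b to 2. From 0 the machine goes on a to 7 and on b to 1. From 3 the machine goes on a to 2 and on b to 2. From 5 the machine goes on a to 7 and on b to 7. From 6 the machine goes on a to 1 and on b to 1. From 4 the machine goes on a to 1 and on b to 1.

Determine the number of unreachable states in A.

2

Starting at 0 and following transitions, the reachable set is {0, 1, 2, 3, 4, 7}. That leaves 5, 6 unreachable — 2 in total.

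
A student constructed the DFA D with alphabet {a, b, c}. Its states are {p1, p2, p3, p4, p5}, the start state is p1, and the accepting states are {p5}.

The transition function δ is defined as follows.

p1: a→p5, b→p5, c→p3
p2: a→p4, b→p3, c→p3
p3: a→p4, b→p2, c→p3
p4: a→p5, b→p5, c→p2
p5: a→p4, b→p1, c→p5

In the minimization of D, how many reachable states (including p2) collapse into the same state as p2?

2

Every state is reachable, so we keep all 5.
Start with accepting vs non-accepting: {p5} | {p1,p2,p3,p4}.
Refine {p1,p2,p3,p4} on symbol a: members go to different blocks, giving {p1,p4} and {p2,p3}.
No further refinement is possible. Final partition (3 blocks): {p5} | {p1,p4} | {p2,p3}.
State p2 belongs to the block {p2,p3}, which has 2 states.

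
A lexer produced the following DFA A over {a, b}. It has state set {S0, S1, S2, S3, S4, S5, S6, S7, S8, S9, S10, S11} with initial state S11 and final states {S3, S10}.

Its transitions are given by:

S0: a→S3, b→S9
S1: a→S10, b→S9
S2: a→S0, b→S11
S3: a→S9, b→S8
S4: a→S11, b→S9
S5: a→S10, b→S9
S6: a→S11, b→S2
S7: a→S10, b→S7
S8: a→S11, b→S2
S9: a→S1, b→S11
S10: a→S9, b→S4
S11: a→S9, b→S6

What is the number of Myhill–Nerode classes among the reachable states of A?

States {S5,S7} cannot be reached from the start state, so discard them.
P0 = {S3,S10} | {S0,S1,S2,S4,S6,S8,S9,S11}.
On input a, block {S0,S1,S2,S4,S6,S8,S9,S11} splits into {S2,S4,S6,S8,S9,S11} and {S0,S1}.
Split {S2,S4,S6,S8,S9,S11} by δ(·,a) → {S4,S6,S8,S11} and {S2,S9}.
Split {S4,S6,S8,S11} by δ(·,a) → {S4,S6,S8} and {S11}.
Stable partition: {S3,S10} | {S4,S6,S8} | {S0,S1} | {S2,S9} | {S11} — 5 equivalence classes.

5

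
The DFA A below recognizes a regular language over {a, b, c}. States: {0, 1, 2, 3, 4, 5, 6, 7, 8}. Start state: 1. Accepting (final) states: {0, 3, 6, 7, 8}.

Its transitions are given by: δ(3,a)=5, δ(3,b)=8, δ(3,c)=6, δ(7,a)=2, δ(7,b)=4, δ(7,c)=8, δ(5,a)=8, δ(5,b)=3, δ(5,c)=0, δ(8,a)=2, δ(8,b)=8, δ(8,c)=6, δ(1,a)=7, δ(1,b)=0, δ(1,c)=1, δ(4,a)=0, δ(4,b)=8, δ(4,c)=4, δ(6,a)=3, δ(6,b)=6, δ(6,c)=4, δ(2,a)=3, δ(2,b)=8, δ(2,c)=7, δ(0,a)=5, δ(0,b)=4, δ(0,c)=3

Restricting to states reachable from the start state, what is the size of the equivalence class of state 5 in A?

2

All states are reachable from the start state.
P0 = {0,3,6,7,8} | {1,2,4,5}.
On input a, block {0,3,6,7,8} splits into {0,3,7,8} and {6}.
On input b, block {0,3,7,8} splits into {0,7} and {3,8}.
On input a, block {1,2,4,5} splits into {1,4} and {2,5}.
On input b, block {1,4} splits into {1} and {4}.
No further refinement is possible. Final partition (6 blocks): {0,7} | {1} | {6} | {3,8} | {2,5} | {4}.
The equivalence class containing 5 is {2,5}, of size 2.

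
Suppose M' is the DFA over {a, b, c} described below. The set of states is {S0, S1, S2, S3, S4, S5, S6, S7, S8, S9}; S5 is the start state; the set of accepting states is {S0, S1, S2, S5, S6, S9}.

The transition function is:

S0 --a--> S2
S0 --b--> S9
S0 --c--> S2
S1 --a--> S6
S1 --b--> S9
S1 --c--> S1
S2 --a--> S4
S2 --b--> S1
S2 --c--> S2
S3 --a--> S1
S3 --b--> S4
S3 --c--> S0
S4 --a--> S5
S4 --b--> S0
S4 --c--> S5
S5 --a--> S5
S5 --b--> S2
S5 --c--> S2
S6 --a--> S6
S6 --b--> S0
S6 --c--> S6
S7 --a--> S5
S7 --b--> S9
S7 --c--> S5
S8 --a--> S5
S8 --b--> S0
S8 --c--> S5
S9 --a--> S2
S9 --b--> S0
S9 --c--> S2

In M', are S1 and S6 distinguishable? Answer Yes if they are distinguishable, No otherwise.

No

Reachable states from the start: {S0,S1,S2,S4,S5,S6,S9}. Unreachable: {S3,S7,S8} — drop them.
Start with accepting vs non-accepting: {S0,S1,S2,S5,S6,S9} | {S4}.
Refine {S0,S1,S2,S5,S6,S9} on symbol a: members go to different blocks, giving {S0,S1,S5,S6,S9} and {S2}.
Refine {S0,S1,S5,S6,S9} on symbol a: members go to different blocks, giving {S1,S5,S6} and {S0,S9}.
Split {S1,S5,S6} by δ(·,b) → {S1,S6} and {S5}.
No further refinement is possible. Final partition (5 blocks): {S1,S6} | {S4} | {S2} | {S0,S9} | {S5}.
S1 and S6 lie in the same block of the stable partition, so they are equivalent — no string distinguishes them.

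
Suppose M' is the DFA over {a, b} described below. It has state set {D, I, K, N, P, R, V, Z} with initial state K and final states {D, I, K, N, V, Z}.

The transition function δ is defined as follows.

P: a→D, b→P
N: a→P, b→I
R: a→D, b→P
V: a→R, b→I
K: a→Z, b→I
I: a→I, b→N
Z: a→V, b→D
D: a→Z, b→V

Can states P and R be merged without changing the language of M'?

Yes

All states are reachable from the start state.
P0 = {D,I,K,N,V,Z} | {P,R}.
Split {D,I,K,N,V,Z} by δ(·,a) → {D,I,K,Z} and {N,V}.
Refine {D,I,K,Z} on symbol a: members go to different blocks, giving {D,I,K} and {Z}.
Split {D,I,K} by δ(·,a) → {D,K} and {I}.
On input b, block {D,K} splits into {K} and {D}.
Stable partition: {K} | {P,R} | {N,V} | {Z} | {I} | {D} — 6 equivalence classes.
P and R lie in the same block of the stable partition, so they are equivalent — no string distinguishes them.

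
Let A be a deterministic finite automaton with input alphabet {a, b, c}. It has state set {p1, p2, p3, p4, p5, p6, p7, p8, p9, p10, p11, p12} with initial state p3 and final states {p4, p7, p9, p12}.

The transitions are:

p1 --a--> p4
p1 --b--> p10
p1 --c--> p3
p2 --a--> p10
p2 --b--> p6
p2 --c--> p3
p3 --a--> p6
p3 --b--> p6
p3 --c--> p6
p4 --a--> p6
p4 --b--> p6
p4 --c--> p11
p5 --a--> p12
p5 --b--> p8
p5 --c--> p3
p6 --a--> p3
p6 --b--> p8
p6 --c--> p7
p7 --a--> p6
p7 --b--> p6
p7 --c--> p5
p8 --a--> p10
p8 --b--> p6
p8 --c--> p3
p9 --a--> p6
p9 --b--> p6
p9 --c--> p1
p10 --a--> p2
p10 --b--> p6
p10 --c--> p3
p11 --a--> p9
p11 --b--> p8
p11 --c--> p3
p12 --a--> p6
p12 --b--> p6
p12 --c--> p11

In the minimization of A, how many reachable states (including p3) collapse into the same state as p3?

Start with accepting vs non-accepting: {p4,p7,p9,p12} | {p1,p2,p3,p5,p6,p8,p10,p11}.
Refine {p1,p2,p3,p5,p6,p8,p10,p11} on symbol a: members go to different blocks, giving {p2,p3,p6,p8,p10} and {p1,p5,p11}.
On input c, block {p2,p3,p6,p8,p10} splits into {p2,p3,p8,p10} and {p6}.
On input a, block {p2,p3,p8,p10} splits into {p2,p8,p10} and {p3}.
The partition is now stable with 5 blocks: {p4,p7,p9,p12} | {p2,p8,p10} | {p1,p5,p11} | {p6} | {p3}.
The equivalence class containing p3 is {p3}, of size 1.

1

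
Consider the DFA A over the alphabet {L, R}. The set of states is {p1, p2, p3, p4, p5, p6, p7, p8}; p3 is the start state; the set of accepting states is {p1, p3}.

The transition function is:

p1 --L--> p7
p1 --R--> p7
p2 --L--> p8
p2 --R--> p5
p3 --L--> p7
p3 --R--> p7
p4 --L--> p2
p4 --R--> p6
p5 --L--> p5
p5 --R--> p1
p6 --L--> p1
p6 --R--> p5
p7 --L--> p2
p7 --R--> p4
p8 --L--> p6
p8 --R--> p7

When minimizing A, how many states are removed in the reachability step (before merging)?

0

Every one of the 8 states is reachable from p3.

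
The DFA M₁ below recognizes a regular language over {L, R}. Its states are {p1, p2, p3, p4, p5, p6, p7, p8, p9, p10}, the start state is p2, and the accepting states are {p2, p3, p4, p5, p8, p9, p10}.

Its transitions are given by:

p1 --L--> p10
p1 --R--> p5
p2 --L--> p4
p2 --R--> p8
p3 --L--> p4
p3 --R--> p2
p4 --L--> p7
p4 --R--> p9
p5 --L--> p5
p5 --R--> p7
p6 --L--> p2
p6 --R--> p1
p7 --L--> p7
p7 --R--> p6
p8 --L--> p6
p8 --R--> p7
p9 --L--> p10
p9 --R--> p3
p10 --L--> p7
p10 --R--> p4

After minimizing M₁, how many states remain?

10

All states are reachable from the start state.
P0 = {p2,p3,p4,p5,p8,p9,p10} | {p1,p6,p7}.
Refine {p2,p3,p4,p5,p8,p9,p10} on symbol L: members go to different blocks, giving {p2,p3,p5,p9} and {p4,p8,p10}.
Split {p2,p3,p5,p9} by δ(·,L) → {p2,p3,p9} and {p5}.
Split {p2,p3,p9} by δ(·,R) → {p3,p9} and {p2}.
Refine {p3,p9} on symbol R: members go to different blocks, giving {p3} and {p9}.
Split {p1,p6,p7} by δ(·,L) → {p1} and {p6} and {p7}.
Split {p4,p8,p10} by δ(·,L) → {p4,p10} and {p8}.
Refine {p4,p10} on symbol R: members go to different blocks, giving {p4} and {p10}.
Stable partition: {p3} | {p1} | {p4} | {p5} | {p2} | {p9} | {p6} | {p7} | {p8} | {p10} — 10 equivalence classes.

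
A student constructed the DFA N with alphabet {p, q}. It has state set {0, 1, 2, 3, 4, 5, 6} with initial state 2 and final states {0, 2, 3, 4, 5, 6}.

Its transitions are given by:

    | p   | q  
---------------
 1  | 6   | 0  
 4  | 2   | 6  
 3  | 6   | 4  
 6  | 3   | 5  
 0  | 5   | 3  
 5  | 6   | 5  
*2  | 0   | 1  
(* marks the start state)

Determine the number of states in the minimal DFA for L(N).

Every state is reachable, so we keep all 7.
Start with accepting vs non-accepting: {0,2,3,4,5,6} | {1}.
Refine {0,2,3,4,5,6} on symbol q: members go to different blocks, giving {0,3,4,5,6} and {2}.
Refine {0,3,4,5,6} on symbol p: members go to different blocks, giving {0,3,5,6} and {4}.
On input q, block {0,3,5,6} splits into {0,5,6} and {3}.
Refine {0,5,6} on symbol p: members go to different blocks, giving {0,5} and {6}.
Split {0,5} by δ(·,p) → {0} and {5}.
No further refinement is possible. Final partition (7 blocks): {0} | {1} | {2} | {4} | {3} | {6} | {5}.

7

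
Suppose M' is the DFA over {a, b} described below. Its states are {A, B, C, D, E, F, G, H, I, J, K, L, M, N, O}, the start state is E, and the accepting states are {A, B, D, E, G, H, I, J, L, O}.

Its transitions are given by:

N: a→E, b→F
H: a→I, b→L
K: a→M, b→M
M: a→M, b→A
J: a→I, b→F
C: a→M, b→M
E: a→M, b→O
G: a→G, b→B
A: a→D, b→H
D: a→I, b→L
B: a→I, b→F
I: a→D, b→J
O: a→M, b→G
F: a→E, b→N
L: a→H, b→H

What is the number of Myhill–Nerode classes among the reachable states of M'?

First remove the unreachable states {C,K}; 13 states remain.
Initial partition by acceptance: {A,B,D,E,G,H,I,J,L,O} | {F,M,N}.
Split {A,B,D,E,G,H,I,J,L,O} by δ(·,a) → {A,B,D,G,H,I,J,L} and {E,O}.
Split {A,B,D,G,H,I,J,L} by δ(·,b) → {A,D,G,H,I,L} and {B,J}.
On input b, block {A,D,G,H,I,L} splits into {A,D,H,L} and {G,I}.
Refine {A,D,H,L} on symbol a: members go to different blocks, giving {A,L} and {D,H}.
Refine {F,M,N} on symbol a: members go to different blocks, giving {F,N} and {M}.
On input b, block {E,O} splits into {E} and {O}.
Refine {G,I} on symbol a: members go to different blocks, giving {G} and {I}.
The partition is now stable with 9 blocks: {A,L} | {F,N} | {E} | {B,J} | {G} | {D,H} | {M} | {O} | {I}.

9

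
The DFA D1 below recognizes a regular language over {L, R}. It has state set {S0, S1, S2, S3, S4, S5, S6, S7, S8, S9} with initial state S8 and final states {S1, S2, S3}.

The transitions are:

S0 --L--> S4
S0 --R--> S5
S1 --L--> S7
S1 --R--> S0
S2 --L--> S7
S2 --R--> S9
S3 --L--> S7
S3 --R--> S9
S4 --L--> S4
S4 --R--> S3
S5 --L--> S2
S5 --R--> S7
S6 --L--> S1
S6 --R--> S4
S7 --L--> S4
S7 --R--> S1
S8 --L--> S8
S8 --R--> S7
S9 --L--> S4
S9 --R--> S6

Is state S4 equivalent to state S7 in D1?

Yes

Every state is reachable, so we keep all 10.
Initial partition by acceptance: {S1,S2,S3} | {S0,S4,S5,S6,S7,S8,S9}.
Split {S0,S4,S5,S6,S7,S8,S9} by δ(·,L) → {S0,S4,S7,S8,S9} and {S5,S6}.
Split {S0,S4,S7,S8,S9} by δ(·,R) → {S0,S9} and {S4,S7} and {S8}.
Stable partition: {S1,S2,S3} | {S0,S9} | {S5,S6} | {S4,S7} | {S8} — 5 equivalence classes.
S4 and S7 lie in the same block of the stable partition, so they are equivalent — no string distinguishes them.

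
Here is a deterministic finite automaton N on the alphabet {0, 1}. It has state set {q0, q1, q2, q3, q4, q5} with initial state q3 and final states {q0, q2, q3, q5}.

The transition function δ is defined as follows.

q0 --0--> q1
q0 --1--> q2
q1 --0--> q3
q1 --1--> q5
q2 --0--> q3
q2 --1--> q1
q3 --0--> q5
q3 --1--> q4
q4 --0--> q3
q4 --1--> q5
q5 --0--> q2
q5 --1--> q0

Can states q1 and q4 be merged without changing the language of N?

Yes

All states are reachable from the start state.
P0 = {q0,q2,q3,q5} | {q1,q4}.
Refine {q0,q2,q3,q5} on symbol 0: members go to different blocks, giving {q2,q3,q5} and {q0}.
On input 1, block {q2,q3,q5} splits into {q2,q3} and {q5}.
Refine {q2,q3} on symbol 0: members go to different blocks, giving {q2} and {q3}.
Stable partition: {q2} | {q1,q4} | {q0} | {q5} | {q3} — 5 equivalence classes.
q1 and q4 lie in the same block of the stable partition, so they are equivalent — no string distinguishes them.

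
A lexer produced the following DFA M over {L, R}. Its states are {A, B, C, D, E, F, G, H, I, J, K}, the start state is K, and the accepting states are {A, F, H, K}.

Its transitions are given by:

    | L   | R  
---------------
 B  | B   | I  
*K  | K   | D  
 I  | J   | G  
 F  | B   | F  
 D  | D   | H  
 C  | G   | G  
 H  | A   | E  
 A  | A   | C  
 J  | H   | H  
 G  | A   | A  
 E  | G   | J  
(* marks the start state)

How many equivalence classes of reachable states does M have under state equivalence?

5

First remove the unreachable states {B,F,I}; 8 states remain.
Initial partition by acceptance: {A,H,K} | {C,D,E,G,J}.
Refine {C,D,E,G,J} on symbol L: members go to different blocks, giving {C,D,E} and {G,J}.
Refine {C,D,E} on symbol L: members go to different blocks, giving {C,E} and {D}.
Refine {A,H,K} on symbol R: members go to different blocks, giving {A,H} and {K}.
No further refinement is possible. Final partition (5 blocks): {A,H} | {C,E} | {G,J} | {D} | {K}.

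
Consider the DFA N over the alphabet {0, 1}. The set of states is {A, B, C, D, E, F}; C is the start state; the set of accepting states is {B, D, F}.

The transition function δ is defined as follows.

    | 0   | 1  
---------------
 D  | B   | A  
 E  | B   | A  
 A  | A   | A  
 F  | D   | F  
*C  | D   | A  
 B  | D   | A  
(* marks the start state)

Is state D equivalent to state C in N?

States {E,F} cannot be reached from the start state, so discard them.
Initial partition by acceptance: {B,D} | {A,C}.
Refine {A,C} on symbol 0: members go to different blocks, giving {A} and {C}.
No further refinement is possible. Final partition (3 blocks): {B,D} | {A} | {C}.
D and C end up in different blocks, so they are distinguishable. For instance, the string 'ε' is accepted from only D.

No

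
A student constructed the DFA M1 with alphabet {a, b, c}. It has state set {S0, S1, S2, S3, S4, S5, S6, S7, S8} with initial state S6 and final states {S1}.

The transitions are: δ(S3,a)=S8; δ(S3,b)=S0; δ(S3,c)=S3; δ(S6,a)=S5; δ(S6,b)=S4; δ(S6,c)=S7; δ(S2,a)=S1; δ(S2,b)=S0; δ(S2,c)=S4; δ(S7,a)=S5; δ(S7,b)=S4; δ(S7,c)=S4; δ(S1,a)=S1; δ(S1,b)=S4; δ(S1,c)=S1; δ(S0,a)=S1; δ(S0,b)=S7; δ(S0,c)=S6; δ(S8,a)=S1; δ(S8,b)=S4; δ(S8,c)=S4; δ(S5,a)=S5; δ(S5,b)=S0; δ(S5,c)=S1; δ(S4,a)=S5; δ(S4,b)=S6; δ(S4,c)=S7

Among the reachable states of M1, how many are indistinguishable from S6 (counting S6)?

3

First remove the unreachable states {S2,S3,S8}; 6 states remain.
Initial partition by acceptance: {S1} | {S0,S4,S5,S6,S7}.
On input a, block {S0,S4,S5,S6,S7} splits into {S4,S5,S6,S7} and {S0}.
Refine {S4,S5,S6,S7} on symbol b: members go to different blocks, giving {S4,S6,S7} and {S5}.
Stable partition: {S1} | {S4,S6,S7} | {S0} | {S5} — 4 equivalence classes.
State S6 belongs to the block {S4,S6,S7}, which has 3 states.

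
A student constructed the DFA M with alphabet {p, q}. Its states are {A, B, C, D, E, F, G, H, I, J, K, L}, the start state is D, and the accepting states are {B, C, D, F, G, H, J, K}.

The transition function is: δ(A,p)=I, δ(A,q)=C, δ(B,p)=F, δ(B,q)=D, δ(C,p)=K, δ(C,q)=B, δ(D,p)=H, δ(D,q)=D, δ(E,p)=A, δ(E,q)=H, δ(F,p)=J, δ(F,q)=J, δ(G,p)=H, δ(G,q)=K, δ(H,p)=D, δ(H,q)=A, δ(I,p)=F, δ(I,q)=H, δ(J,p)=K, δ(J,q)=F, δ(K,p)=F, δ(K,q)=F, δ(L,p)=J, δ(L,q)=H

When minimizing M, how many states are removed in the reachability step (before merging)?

3

Starting at D and following transitions, the reachable set is {A, B, C, D, F, H, I, J, K}. That leaves E, G, L unreachable — 3 in total.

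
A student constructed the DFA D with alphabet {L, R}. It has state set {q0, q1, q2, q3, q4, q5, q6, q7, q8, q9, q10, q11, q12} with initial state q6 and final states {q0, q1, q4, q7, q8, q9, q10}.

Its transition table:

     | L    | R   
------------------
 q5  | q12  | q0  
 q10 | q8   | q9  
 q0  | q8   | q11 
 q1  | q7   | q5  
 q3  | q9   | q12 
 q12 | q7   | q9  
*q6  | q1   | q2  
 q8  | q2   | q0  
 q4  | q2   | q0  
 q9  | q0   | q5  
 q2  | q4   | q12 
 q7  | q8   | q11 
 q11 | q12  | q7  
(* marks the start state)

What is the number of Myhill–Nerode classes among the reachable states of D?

7

First remove the unreachable states {q3,q10}; 11 states remain.
Start with accepting vs non-accepting: {q0,q1,q4,q7,q8,q9} | {q2,q5,q6,q11,q12}.
Split {q0,q1,q4,q7,q8,q9} by δ(·,L) → {q0,q1,q7,q9} and {q4,q8}.
Split {q0,q1,q7,q9} by δ(·,L) → {q0,q7} and {q1,q9}.
Split {q2,q5,q6,q11,q12} by δ(·,L) → {q5,q11} and {q2} and {q6} and {q12}.
The partition is now stable with 7 blocks: {q0,q7} | {q5,q11} | {q4,q8} | {q1,q9} | {q2} | {q6} | {q12}.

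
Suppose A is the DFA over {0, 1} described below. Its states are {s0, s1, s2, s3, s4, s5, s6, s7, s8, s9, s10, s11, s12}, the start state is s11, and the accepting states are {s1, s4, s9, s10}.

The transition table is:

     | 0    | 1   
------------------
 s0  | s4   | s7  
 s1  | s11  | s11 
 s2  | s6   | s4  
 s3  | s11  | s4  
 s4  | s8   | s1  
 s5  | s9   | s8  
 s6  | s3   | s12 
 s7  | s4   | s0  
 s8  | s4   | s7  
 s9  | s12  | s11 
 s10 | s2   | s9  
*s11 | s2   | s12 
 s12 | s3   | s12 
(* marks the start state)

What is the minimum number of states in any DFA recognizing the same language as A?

First remove the unreachable states {s5,s9,s10}; 10 states remain.
P0 = {s1,s4} | {s0,s2,s3,s6,s7,s8,s11,s12}.
Refine {s1,s4} on symbol 1: members go to different blocks, giving {s1} and {s4}.
Refine {s0,s2,s3,s6,s7,s8,s11,s12} on symbol 0: members go to different blocks, giving {s2,s3,s6,s11,s12} and {s0,s7,s8}.
Refine {s2,s3,s6,s11,s12} on symbol 1: members go to different blocks, giving {s6,s11,s12} and {s2,s3}.
Stable partition: {s1} | {s6,s11,s12} | {s4} | {s0,s7,s8} | {s2,s3} — 5 equivalence classes.

5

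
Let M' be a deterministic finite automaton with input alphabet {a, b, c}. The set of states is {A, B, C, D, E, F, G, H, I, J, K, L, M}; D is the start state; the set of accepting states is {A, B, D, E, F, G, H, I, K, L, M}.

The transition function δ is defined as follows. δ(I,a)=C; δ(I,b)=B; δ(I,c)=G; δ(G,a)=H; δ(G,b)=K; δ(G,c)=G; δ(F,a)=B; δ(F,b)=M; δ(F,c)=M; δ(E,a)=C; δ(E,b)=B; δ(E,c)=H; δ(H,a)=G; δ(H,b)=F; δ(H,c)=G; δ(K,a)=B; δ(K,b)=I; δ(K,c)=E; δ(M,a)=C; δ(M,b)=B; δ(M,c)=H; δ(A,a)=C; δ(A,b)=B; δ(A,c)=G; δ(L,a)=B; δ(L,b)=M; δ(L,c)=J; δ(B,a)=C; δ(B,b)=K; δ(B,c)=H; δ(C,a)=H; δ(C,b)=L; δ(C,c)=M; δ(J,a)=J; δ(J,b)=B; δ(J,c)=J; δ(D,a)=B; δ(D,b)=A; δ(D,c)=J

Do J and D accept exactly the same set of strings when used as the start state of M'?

No

All states are reachable from the start state.
P0 = {A,B,D,E,F,G,H,I,K,L,M} | {C,J}.
Refine {A,B,D,E,F,G,H,I,K,L,M} on symbol a: members go to different blocks, giving {D,F,G,H,K,L} and {A,B,E,I,M}.
On input a, block {D,F,G,H,K,L} splits into {D,F,K,L} and {G,H}.
Split {D,F,K,L} by δ(·,c) → {D,L} and {F,K}.
Refine {C,J} on symbol a: members go to different blocks, giving {C} and {J}.
On input b, block {A,B,E,I,M} splits into {A,E,I,M} and {B}.
The partition is now stable with 7 blocks: {D,L} | {C} | {A,E,I,M} | {G,H} | {F,K} | {J} | {B}.
J and D end up in different blocks, so they are distinguishable. For instance, the string 'ε' is accepted from only D.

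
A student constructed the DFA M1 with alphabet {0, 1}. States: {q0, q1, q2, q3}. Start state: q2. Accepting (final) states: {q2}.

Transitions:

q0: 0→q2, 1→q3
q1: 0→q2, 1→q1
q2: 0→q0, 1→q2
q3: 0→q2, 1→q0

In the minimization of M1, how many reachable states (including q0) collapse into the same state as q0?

2

Reachable states from the start: {q0,q2,q3}. Unreachable: {q1} — drop them.
P0 = {q2} | {q0,q3}.
No further refinement is possible. Final partition (2 blocks): {q2} | {q0,q3}.
The equivalence class containing q0 is {q0,q3}, of size 2.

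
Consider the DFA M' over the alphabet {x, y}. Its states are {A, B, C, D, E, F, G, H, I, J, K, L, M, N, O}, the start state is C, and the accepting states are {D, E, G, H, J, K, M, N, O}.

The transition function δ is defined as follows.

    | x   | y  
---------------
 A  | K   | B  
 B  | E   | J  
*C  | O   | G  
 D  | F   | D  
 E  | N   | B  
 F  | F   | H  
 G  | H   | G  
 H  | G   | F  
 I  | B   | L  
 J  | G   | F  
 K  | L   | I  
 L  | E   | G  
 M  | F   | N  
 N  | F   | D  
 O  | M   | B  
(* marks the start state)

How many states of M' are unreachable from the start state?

BFS from C reaches {B, C, D, E, F, G, H, J, M, N, O}; the 4 state(s) A, I, K, L are never visited.

4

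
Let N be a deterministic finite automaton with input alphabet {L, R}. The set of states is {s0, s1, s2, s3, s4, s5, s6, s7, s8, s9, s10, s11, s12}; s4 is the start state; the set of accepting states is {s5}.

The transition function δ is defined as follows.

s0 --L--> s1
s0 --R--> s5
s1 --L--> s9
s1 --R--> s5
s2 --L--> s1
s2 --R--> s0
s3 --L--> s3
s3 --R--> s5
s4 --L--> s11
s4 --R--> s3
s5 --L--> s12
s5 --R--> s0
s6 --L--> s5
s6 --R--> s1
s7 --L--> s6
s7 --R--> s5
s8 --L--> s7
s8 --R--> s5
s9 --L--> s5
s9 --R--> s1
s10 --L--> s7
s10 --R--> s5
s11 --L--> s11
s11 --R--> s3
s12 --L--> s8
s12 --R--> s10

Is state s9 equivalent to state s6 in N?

Reachable states from the start: {s0,s1,s3,s4,s5,s6,s7,s8,s9,s10,s11,s12}. Unreachable: {s2} — drop them.
Start with accepting vs non-accepting: {s5} | {s0,s1,s3,s4,s6,s7,s8,s9,s10,s11,s12}.
Split {s0,s1,s3,s4,s6,s7,s8,s9,s10,s11,s12} by δ(·,L) → {s0,s1,s3,s4,s7,s8,s10,s11,s12} and {s6,s9}.
Refine {s0,s1,s3,s4,s7,s8,s10,s11,s12} on symbol L: members go to different blocks, giving {s0,s3,s4,s8,s10,s11,s12} and {s1,s7}.
On input L, block {s0,s3,s4,s8,s10,s11,s12} splits into {s3,s4,s11,s12} and {s0,s8,s10}.
On input L, block {s3,s4,s11,s12} splits into {s3,s4,s11} and {s12}.
Refine {s3,s4,s11} on symbol R: members go to different blocks, giving {s4,s11} and {s3}.
No further refinement is possible. Final partition (7 blocks): {s5} | {s4,s11} | {s6,s9} | {s1,s7} | {s0,s8,s10} | {s12} | {s3}.
s9 and s6 lie in the same block of the stable partition, so they are equivalent — no string distinguishes them.

Yes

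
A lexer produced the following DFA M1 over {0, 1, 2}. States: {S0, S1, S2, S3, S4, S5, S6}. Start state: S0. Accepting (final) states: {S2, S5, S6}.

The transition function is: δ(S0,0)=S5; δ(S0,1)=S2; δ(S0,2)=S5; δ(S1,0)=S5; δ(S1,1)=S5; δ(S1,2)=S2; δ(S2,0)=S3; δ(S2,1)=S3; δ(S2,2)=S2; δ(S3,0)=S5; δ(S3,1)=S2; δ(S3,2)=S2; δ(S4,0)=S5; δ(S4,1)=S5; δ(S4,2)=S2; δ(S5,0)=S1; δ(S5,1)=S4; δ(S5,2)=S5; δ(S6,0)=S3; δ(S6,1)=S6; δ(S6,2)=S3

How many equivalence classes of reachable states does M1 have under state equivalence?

First remove the unreachable states {S6}; 6 states remain.
Initial partition by acceptance: {S2,S5} | {S0,S1,S3,S4}.
No further refinement is possible. Final partition (2 blocks): {S2,S5} | {S0,S1,S3,S4}.

2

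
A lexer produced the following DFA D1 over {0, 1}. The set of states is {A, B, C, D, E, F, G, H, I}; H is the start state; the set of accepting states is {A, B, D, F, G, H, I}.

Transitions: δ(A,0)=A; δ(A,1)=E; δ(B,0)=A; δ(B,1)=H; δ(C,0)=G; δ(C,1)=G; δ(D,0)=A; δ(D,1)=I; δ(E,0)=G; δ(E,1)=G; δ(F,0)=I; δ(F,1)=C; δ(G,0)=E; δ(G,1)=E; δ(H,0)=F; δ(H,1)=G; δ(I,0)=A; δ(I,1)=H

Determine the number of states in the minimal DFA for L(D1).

First remove the unreachable states {B,D}; 7 states remain.
P0 = {A,F,G,H,I} | {C,E}.
Refine {A,F,G,H,I} on symbol 0: members go to different blocks, giving {A,F,H,I} and {G}.
On input 1, block {A,F,H,I} splits into {A,F} and {H} and {I}.
On input 0, block {A,F} splits into {A} and {F}.
The partition is now stable with 6 blocks: {A} | {C,E} | {G} | {H} | {I} | {F}.

6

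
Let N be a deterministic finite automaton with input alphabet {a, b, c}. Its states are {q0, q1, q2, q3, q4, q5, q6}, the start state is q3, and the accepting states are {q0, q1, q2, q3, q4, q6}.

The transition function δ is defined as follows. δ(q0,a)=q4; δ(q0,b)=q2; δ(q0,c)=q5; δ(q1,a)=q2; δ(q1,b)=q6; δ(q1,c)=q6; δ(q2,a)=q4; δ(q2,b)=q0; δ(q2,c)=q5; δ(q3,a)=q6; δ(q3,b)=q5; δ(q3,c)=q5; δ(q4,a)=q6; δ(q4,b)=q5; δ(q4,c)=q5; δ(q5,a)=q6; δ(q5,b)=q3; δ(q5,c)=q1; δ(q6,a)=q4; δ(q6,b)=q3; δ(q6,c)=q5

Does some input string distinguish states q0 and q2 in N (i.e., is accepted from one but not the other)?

All states are reachable from the start state.
Start with accepting vs non-accepting: {q0,q1,q2,q3,q4,q6} | {q5}.
On input b, block {q0,q1,q2,q3,q4,q6} splits into {q0,q1,q2,q6} and {q3,q4}.
On input a, block {q0,q1,q2,q6} splits into {q0,q2,q6} and {q1}.
On input b, block {q0,q2,q6} splits into {q0,q2} and {q6}.
No further refinement is possible. Final partition (5 blocks): {q0,q2} | {q5} | {q3,q4} | {q1} | {q6}.
q0 and q2 lie in the same block of the stable partition, so they are equivalent — no string distinguishes them.

No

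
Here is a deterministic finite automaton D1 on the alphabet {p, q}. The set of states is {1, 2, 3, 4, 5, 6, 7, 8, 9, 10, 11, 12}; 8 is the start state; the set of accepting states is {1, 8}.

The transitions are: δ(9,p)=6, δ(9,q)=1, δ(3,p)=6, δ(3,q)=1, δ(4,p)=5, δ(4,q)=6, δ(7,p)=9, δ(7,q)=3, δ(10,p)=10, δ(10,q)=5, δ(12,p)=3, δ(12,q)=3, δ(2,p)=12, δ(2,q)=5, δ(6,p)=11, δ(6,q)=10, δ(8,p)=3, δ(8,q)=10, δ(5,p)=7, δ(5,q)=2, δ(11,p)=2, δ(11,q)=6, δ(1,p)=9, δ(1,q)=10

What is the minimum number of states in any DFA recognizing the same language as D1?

7

States {4} cannot be reached from the start state, so discard them.
Initial partition by acceptance: {1,8} | {2,3,5,6,7,9,10,11,12}.
On input q, block {2,3,5,6,7,9,10,11,12} splits into {2,5,6,7,10,11,12} and {3,9}.
Split {2,5,6,7,10,11,12} by δ(·,p) → {2,5,6,10,11} and {7,12}.
Refine {2,5,6,10,11} on symbol p: members go to different blocks, giving {6,10,11} and {2,5}.
Refine {6,10,11} on symbol p: members go to different blocks, giving {6,10} and {11}.
On input p, block {6,10} splits into {6} and {10}.
The partition is now stable with 7 blocks: {1,8} | {6} | {3,9} | {7,12} | {2,5} | {11} | {10}.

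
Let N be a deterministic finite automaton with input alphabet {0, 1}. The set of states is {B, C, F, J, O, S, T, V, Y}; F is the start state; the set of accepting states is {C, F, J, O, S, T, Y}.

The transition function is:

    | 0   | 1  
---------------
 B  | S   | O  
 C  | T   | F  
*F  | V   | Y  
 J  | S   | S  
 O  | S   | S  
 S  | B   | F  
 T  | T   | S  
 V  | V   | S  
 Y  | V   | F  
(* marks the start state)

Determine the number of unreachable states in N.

3

No path from F leads to C, J, T; the other 6 states are all reachable.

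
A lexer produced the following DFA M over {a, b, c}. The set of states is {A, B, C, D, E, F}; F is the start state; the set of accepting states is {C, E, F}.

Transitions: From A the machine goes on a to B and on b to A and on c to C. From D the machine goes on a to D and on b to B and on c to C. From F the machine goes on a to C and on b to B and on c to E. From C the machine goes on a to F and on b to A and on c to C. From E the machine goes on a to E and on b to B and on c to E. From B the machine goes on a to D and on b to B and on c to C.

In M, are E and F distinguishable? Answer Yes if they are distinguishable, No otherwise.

P0 = {C,E,F} | {A,B,D}.
The partition is now stable with 2 blocks: {C,E,F} | {A,B,D}.
E and F lie in the same block of the stable partition, so they are equivalent — no string distinguishes them.

No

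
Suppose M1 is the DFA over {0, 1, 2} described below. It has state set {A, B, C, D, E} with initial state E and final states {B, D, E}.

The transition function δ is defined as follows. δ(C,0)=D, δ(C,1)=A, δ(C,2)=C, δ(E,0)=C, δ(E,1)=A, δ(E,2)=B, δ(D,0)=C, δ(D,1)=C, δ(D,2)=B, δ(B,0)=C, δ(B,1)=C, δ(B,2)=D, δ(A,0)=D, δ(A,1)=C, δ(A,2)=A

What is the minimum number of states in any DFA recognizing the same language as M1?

Start with accepting vs non-accepting: {B,D,E} | {A,C}.
Stable partition: {B,D,E} | {A,C} — 2 equivalence classes.

2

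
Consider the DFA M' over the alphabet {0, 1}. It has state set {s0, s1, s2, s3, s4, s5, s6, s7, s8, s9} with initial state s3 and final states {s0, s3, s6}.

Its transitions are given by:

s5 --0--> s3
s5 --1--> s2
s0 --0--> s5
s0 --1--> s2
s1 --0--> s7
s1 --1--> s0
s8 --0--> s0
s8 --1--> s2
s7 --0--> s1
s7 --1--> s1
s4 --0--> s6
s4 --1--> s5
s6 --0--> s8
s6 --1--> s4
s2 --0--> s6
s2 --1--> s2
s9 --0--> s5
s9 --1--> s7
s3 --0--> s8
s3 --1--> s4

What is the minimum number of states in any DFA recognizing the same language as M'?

2

First remove the unreachable states {s1,s7,s9}; 7 states remain.
Initial partition by acceptance: {s0,s3,s6} | {s2,s4,s5,s8}.
Stable partition: {s0,s3,s6} | {s2,s4,s5,s8} — 2 equivalence classes.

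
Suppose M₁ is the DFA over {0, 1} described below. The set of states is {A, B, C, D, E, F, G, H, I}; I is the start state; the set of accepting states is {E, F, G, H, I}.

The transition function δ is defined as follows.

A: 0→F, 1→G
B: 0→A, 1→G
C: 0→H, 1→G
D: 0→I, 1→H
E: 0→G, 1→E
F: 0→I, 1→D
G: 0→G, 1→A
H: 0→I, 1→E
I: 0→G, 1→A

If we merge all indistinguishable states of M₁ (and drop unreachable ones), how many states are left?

5

Reachable states from the start: {A,D,E,F,G,H,I}. Unreachable: {B,C} — drop them.
P0 = {E,F,G,H,I} | {A,D}.
Split {E,F,G,H,I} by δ(·,1) → {F,G,I} and {E,H}.
Split {A,D} by δ(·,1) → {A} and {D}.
Refine {F,G,I} on symbol 1: members go to different blocks, giving {G,I} and {F}.
Stable partition: {G,I} | {A} | {E,H} | {D} | {F} — 5 equivalence classes.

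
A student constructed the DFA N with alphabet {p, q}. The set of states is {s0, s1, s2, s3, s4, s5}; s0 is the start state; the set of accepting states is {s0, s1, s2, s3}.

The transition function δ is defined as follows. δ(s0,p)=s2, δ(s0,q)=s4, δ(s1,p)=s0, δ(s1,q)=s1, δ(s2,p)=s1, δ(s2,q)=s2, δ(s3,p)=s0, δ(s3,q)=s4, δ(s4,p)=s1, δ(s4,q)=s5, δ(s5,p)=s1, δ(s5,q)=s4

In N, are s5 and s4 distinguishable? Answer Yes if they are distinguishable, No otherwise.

Reachable states from the start: {s0,s1,s2,s4,s5}. Unreachable: {s3} — drop them.
Start with accepting vs non-accepting: {s0,s1,s2} | {s4,s5}.
On input q, block {s0,s1,s2} splits into {s1,s2} and {s0}.
On input p, block {s1,s2} splits into {s1} and {s2}.
Stable partition: {s1} | {s4,s5} | {s0} | {s2} — 4 equivalence classes.
s5 and s4 lie in the same block of the stable partition, so they are equivalent — no string distinguishes them.

No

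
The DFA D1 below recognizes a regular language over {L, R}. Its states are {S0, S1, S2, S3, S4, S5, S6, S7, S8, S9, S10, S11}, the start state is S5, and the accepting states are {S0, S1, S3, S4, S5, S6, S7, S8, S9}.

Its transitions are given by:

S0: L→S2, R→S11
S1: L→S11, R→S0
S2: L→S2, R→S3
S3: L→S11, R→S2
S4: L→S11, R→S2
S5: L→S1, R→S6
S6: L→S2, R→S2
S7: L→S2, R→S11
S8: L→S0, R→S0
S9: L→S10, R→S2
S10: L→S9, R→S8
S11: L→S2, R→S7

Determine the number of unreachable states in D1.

4

No path from S5 leads to S4, S8, S9, S10; the other 8 states are all reachable.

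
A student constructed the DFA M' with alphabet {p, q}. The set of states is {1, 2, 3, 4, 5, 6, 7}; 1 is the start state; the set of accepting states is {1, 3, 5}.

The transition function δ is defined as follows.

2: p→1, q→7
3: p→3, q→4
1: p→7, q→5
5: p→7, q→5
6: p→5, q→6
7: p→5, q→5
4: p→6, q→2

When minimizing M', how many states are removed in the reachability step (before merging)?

4

Starting at 1 and following transitions, the reachable set is {1, 5, 7}. That leaves 2, 3, 4, 6 unreachable — 4 in total.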